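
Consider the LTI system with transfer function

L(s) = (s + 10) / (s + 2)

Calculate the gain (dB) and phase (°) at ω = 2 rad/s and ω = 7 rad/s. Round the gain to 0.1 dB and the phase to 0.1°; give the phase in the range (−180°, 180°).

Substitute s = j2:
Numerator: (j2) + 10 = 10 + j2
Denominator: (j2) + 2 = 2 + j2
|N| = √(10² + 2²) ≈ 10.198, ∠N ≈ 11.31°
|D| = √(2² + 2²) ≈ 2.8284, ∠D ≈ 45.00°
|L| = 10.198 / 2.8284 ≈ 3.6056
Gain = 20 log₁₀(3.6056) ≈ 11.14 dB
∠L = 11.31° − 45.00° = -33.69°

Substitute s = j7:
Numerator: (j7) + 10 = 10 + j7
Denominator: (j7) + 2 = 2 + j7
|N| = √(10² + 7²) ≈ 12.207, ∠N ≈ 34.99°
|D| = √(2² + 7²) ≈ 7.2801, ∠D ≈ 74.05°
|L| = 12.207 / 7.2801 ≈ 1.6768
Gain = 20 log₁₀(1.6768) ≈ 4.49 dB
∠L = 34.99° − 74.05° = -39.06°

ω = 2: 11.1 dB, -33.7°; ω = 7: 4.5 dB, -39.1°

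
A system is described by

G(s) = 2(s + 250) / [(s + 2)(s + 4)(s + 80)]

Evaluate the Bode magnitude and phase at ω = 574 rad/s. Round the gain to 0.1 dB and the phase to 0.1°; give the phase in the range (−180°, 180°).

At s = jω = j574:
zero (s+250): 250 + j574 → |·| = √(250²+574²) = √391976 ≈ 626.08, ∠ = arctan(574/250) ≈ 66.46°
pole (s+2): 2 + j574 → |·| = √(2²+574²) = √329480 ≈ 574, ∠ = arctan(574/2) ≈ 89.80°
pole (s+4): 4 + j574 → |·| = √(4²+574²) = √329492 ≈ 574.01, ∠ = arctan(574/4) ≈ 89.60°
pole (s+80): 80 + j574 → |·| = √(80²+574²) = √335876 ≈ 579.55, ∠ = arctan(574/80) ≈ 82.07°
|G| = 2 · 626.08 / 1.9095e+08 ≈ 6.5575e-06
Gain = 20 log₁₀(6.5575e-06) ≈ -103.67 dB
∠G = 66.46° − 261.47° = -195.01° ≡ 164.99° (principal value)

-103.7 dB, 165.0°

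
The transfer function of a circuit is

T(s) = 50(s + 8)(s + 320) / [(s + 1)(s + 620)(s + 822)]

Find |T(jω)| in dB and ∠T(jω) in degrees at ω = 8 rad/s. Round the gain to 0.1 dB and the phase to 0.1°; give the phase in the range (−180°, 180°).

At s = jω = j8:
zero (s+8): 8 + j8 → |·| = √(8²+8²) = √128 ≈ 11.314, ∠ = arctan(8/8) ≈ 45.00°
zero (s+320): 320 + j8 → |·| = √(320²+8²) = √102464 ≈ 320.1, ∠ = arctan(8/320) ≈ 1.43°
pole (s+1): 1 + j8 → |·| = √(1²+8²) = √65 ≈ 8.0623, ∠ = arctan(8/1) ≈ 82.87°
pole (s+620): 620 + j8 → |·| = √(620²+8²) = √384464 ≈ 620.05, ∠ = arctan(8/620) ≈ 0.74°
pole (s+822): 822 + j8 → |·| = √(822²+8²) = √675748 ≈ 822.04, ∠ = arctan(8/822) ≈ 0.56°
|T| = 50 · 3621.6 / 4.1094e+06 ≈ 0.044065
Gain = 20 log₁₀(0.044065) ≈ -27.12 dB
∠T = 46.43° − 84.17° = -37.74°

-27.1 dB, -37.7°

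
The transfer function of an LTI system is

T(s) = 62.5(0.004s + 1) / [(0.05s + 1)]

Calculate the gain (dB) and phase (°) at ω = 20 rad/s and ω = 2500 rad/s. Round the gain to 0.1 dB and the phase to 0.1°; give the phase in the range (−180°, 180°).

At ω = 20 rad/s:
zero (1 + j20·0.004) = 1 + j0.08 → |·| ≈ 1.0032, ∠ ≈ 4.57°
pole (1 + j20·0.05) = 1 + j1 → |·| ≈ 1.4142, ∠ ≈ 45.00°
|T| = 62.5 · 1.0032 / (1.4142) ≈ 44.336
Gain = 20 log₁₀(44.336) ≈ 32.94 dB
∠T = (4.57°) − (45.00°) = -40.43°

At ω = 2500 rad/s:
zero (1 + j2500·0.004) = 1 + j10 → |·| ≈ 10.05, ∠ ≈ 84.29°
pole (1 + j2500·0.05) = 1 + j125 → |·| ≈ 125, ∠ ≈ 89.54°
|T| = 62.5 · 10.05 / (125) ≈ 5.025
Gain = 20 log₁₀(5.025) ≈ 14.02 dB
∠T = (84.29°) − (89.54°) = -5.25°

ω = 20: 32.9 dB, -40.4°; ω = 2500: 14.0 dB, -5.3°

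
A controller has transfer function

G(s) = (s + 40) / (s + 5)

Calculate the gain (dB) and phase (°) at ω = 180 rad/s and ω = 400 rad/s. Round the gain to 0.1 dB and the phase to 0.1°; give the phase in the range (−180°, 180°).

ω = 180: 0.2 dB, -10.9°; ω = 400: 0.0 dB, -5.0°

Substitute s = j180:
Numerator: (j180) + 40 = 40 + j180
Denominator: (j180) + 5 = 5 + j180
|N| = √(40² + 180²) ≈ 184.39, ∠N ≈ 77.47°
|D| = √(5² + 180²) ≈ 180.07, ∠D ≈ 88.41°
|G| = 184.39 / 180.07 ≈ 1.024
Gain = 20 log₁₀(1.024) ≈ 0.21 dB
∠G = 77.47° − 88.41° = -10.94°

Substitute s = j400:
Numerator: (j400) + 40 = 40 + j400
Denominator: (j400) + 5 = 5 + j400
|N| = √(40² + 400²) ≈ 402, ∠N ≈ 84.29°
|D| = √(5² + 400²) ≈ 400.03, ∠D ≈ 89.28°
|G| = 402 / 400.03 ≈ 1.0049
Gain = 20 log₁₀(1.0049) ≈ 0.04 dB
∠G = 84.29° − 89.28° = -4.99°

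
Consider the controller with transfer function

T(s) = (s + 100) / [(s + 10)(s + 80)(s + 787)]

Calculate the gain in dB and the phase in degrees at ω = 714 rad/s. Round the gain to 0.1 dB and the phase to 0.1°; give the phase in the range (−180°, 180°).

-117.6 dB, -133.0°

At s = jω = j714:
zero (s+100): 100 + j714 → |·| = √(100²+714²) = √519796 ≈ 720.97, ∠ = arctan(714/100) ≈ 82.03°
pole (s+10): 10 + j714 → |·| = √(10²+714²) = √509896 ≈ 714.07, ∠ = arctan(714/10) ≈ 89.20°
pole (s+80): 80 + j714 → |·| = √(80²+714²) = √516196 ≈ 718.47, ∠ = arctan(714/80) ≈ 83.61°
pole (s+787): 787 + j714 → |·| = √(787²+714²) = √1129165 ≈ 1062.6, ∠ = arctan(714/787) ≈ 42.22°
|T| = 1 · 720.97 / 5.4515e+08 ≈ 1.3225e-06
Gain = 20 log₁₀(1.3225e-06) ≈ -117.57 dB
∠T = 82.03° − 215.03° = -133.00°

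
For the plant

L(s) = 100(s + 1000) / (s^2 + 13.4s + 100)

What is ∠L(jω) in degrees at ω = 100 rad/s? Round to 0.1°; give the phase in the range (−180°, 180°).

At s = jω = j100:
zero (s+1000): 1000 + j100 → |·| = √(1000²+100²) = √1010000 ≈ 1005, ∠ = arctan(100/1000) ≈ 5.71°
quadratic: (j100)² + 13.4·j100 + 100 = -9900 + j1340 → |·| ≈ 9990.3, ∠ ≈ 172.29°
∠L = 5.71° − 172.29° = -166.58°

-166.6°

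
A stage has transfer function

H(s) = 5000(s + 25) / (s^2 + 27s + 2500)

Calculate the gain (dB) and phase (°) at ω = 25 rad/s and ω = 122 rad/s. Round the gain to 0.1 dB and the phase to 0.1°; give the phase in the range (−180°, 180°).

ω = 25: 39.0 dB, 25.2°; ω = 122: 33.7 dB, -86.7°

At s = jω = j25:
zero (s+25): 25 + j25 → |·| = √(25²+25²) = √1250 ≈ 35.355, ∠ = arctan(25/25) ≈ 45.00°
quadratic: (j25)² + 27·j25 + 2500 = 1875 + j675 → |·| ≈ 1992.8, ∠ ≈ 19.80°
|H| = 5000 · 35.355 / 1992.8 ≈ 88.707
Gain = 20 log₁₀(88.707) ≈ 38.96 dB
∠H = 45.00° − 19.80° = 25.20°

At s = jω = j122:
zero (s+25): 25 + j122 → |·| = √(25²+122²) = √15509 ≈ 124.54, ∠ = arctan(122/25) ≈ 78.42°
quadratic: (j122)² + 27·j122 + 2500 = -12384 + j3294 → |·| ≈ 12815, ∠ ≈ 165.10°
|H| = 5000 · 124.54 / 12815 ≈ 48.591
Gain = 20 log₁₀(48.591) ≈ 33.73 dB
∠H = 78.42° − 165.10° = -86.68°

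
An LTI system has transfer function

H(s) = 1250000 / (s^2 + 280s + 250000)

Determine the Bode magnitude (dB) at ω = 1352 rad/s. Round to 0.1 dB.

At s = jω = j1352:
quadratic: (j1352)² + 280·j1352 + 250000 = -1577904 + j378560 → |·| ≈ 1.6227e+06, ∠ ≈ 166.51°
|H| = 1250000 / 1.6227e+06 ≈ 0.77032
Gain = 20 log₁₀(0.77032) ≈ -2.27 dB

-2.3 dB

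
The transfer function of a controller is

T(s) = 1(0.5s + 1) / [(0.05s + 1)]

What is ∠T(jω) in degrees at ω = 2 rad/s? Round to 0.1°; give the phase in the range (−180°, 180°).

39.3°

At ω = 2 rad/s:
zero (1 + j2·0.5) = 1 + j1 → |·| ≈ 1.4142, ∠ ≈ 45.00°
pole (1 + j2·0.05) = 1 + j0.1 → |·| ≈ 1.005, ∠ ≈ 5.71°
∠T = (45.00°) − (5.71°) = 39.29°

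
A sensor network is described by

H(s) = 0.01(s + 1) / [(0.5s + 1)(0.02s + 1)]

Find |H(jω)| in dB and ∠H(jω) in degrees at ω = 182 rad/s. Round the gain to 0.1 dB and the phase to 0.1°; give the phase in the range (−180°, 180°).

At ω = 182 rad/s:
zero (1 + j182·1) = 1 + j182 → |·| ≈ 182, ∠ ≈ 89.69°
pole (1 + j182·0.5) = 1 + j91 → |·| ≈ 91.005, ∠ ≈ 89.37°
pole (1 + j182·0.02) = 1 + j3.64 → |·| ≈ 3.7749, ∠ ≈ 74.64°
|H| = 0.01 · 182 / (91.005 · 3.7749) ≈ 0.0052979
Gain = 20 log₁₀(0.0052979) ≈ -45.52 dB
∠H = (89.69°) − (89.37° + 74.64°) = -74.32°

-45.5 dB, -74.3°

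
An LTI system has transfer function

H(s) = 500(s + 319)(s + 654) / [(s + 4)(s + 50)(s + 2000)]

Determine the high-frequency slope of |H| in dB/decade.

Each pole contributes −20 dB/decade at high frequency; each zero contributes +20 dB/decade.
Net: 2 zero(s) − 3 pole(s) → -20 dB/decade.

-20 dB/decade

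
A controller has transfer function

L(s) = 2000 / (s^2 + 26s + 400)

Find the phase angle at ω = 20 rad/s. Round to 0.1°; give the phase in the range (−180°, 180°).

-90.0°

At s = jω = j20:
quadratic: (j20)² + 26·j20 + 400 = 0 + j520 → |·| ≈ 520, ∠ ≈ 90.00°
∠L = 0.00° − 90.00° = -90.00°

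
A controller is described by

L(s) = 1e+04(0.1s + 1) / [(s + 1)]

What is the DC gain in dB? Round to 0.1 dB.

L(0) = 1e+04 · 1 / 1 = 10000
20 log₁₀(10000) ≈ 80.00 dB

80.0 dB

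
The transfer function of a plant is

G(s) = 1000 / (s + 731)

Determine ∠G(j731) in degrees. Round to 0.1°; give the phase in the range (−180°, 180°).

-45.0°

At s = jω = j731:
pole (s+731): 731 + j731 → |·| = √(731²+731²) = √1068722 ≈ 1033.8, ∠ = arctan(731/731) ≈ 45.00°
∠G = 0.00° − 45.00° = -45.00°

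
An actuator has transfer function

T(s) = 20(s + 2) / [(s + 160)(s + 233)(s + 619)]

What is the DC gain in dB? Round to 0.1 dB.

-115.2 dB

T(0) = 20·2 / (160·233·619) ≈ 1.7334e-06
20 log₁₀(1.7334e-06) ≈ -115.22 dB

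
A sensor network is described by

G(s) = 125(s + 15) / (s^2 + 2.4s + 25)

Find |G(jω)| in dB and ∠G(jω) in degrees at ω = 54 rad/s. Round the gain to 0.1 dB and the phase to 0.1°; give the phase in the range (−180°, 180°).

7.7 dB, -103.0°

At s = jω = j54:
zero (s+15): 15 + j54 → |·| = √(15²+54²) = √3141 ≈ 56.045, ∠ = arctan(54/15) ≈ 74.48°
quadratic: (j54)² + 2.4·j54 + 25 = -2891 + j129.6 → |·| ≈ 2893.9, ∠ ≈ 177.43°
|G| = 125 · 56.045 / 2893.9 ≈ 2.4208
Gain = 20 log₁₀(2.4208) ≈ 7.68 dB
∠G = 74.48° − 177.43° = -102.95°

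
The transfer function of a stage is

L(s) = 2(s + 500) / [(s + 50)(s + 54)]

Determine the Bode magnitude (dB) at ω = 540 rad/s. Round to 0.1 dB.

-46.0 dB

At s = jω = j540:
zero (s+500): 500 + j540 → |·| = √(500²+540²) = √541600 ≈ 735.93, ∠ = arctan(540/500) ≈ 47.20°
pole (s+50): 50 + j540 → |·| = √(50²+540²) = √294100 ≈ 542.31, ∠ = arctan(540/50) ≈ 84.71°
pole (s+54): 54 + j540 → |·| = √(54²+540²) = √294516 ≈ 542.69, ∠ = arctan(540/54) ≈ 84.29°
|L| = 2 · 735.93 / 2.9431e+05 ≈ 0.0050011
Gain = 20 log₁₀(0.0050011) ≈ -46.02 dB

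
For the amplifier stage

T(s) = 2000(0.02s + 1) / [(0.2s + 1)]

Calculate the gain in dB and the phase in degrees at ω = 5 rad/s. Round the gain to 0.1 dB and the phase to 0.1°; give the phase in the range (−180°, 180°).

At ω = 5 rad/s:
zero (1 + j5·0.02) = 1 + j0.1 → |·| ≈ 1.005, ∠ ≈ 5.71°
pole (1 + j5·0.2) = 1 + j1 → |·| ≈ 1.4142, ∠ ≈ 45.00°
|T| = 2000 · 1.005 / (1.4142) ≈ 1421.3
Gain = 20 log₁₀(1421.3) ≈ 63.05 dB
∠T = (5.71°) − (45.00°) = -39.29°

63.1 dB, -39.3°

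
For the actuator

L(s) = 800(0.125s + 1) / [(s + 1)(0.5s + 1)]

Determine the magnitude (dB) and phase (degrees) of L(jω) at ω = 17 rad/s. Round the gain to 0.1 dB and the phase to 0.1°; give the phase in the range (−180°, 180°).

22.2 dB, -105.1°

At ω = 17 rad/s:
zero (1 + j17·0.125) = 1 + j2.125 → |·| ≈ 2.3485, ∠ ≈ 64.80°
pole (1 + j17·1) = 1 + j17 → |·| ≈ 17.029, ∠ ≈ 86.63°
pole (1 + j17·0.5) = 1 + j8.5 → |·| ≈ 8.5586, ∠ ≈ 83.29°
|L| = 800 · 2.3485 / (17.029 · 8.5586) ≈ 12.891
Gain = 20 log₁₀(12.891) ≈ 22.21 dB
∠L = (64.80°) − (86.63° + 83.29°) = -105.12°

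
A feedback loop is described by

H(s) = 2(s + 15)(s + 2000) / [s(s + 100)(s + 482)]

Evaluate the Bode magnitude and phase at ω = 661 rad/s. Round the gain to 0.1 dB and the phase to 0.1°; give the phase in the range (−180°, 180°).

At s = jω = j661:
zero (s+15): 15 + j661 → |·| = √(15²+661²) = √437146 ≈ 661.17, ∠ = arctan(661/15) ≈ 88.70°
zero (s+2000): 2000 + j661 → |·| = √(2000²+661²) = √4436921 ≈ 2106.4, ∠ = arctan(661/2000) ≈ 18.29°
pole (s+100): 100 + j661 → |·| = √(100²+661²) = √446921 ≈ 668.52, ∠ = arctan(661/100) ≈ 81.40°
pole (s+482): 482 + j661 → |·| = √(482²+661²) = √669245 ≈ 818.07, ∠ = arctan(661/482) ≈ 53.90°
pole at origin: |s| = 661, ∠ = 90.00° (in denominator)
|H| = 2 · 1.3927e+06 / 3.615e+08 ≈ 0.0077051
Gain = 20 log₁₀(0.0077051) ≈ -42.26 dB
∠H = 106.99° − 225.30° = -118.31°

-42.3 dB, -118.3°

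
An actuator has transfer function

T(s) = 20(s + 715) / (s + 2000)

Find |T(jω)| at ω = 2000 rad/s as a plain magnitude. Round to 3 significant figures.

15.0

At s = jω = j2000:
zero (s+715): 715 + j2000 → |·| = √(715²+2000²) = √4511225 ≈ 2124, ∠ = arctan(2000/715) ≈ 70.33°
pole (s+2000): 2000 + j2000 → |·| = √(2000²+2000²) = √8000000 ≈ 2828.4, ∠ = arctan(2000/2000) ≈ 45.00°
|T| = 20 · 2124 / 2828.4 ≈ 15.019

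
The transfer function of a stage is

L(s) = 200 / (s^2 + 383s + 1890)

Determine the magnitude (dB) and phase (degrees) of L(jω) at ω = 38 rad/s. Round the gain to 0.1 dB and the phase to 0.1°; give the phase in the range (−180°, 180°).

Substitute s = j38:
Numerator: 200 = 200 + j0
Denominator: (j38)^2 + 383(j38) + 1890 = 446 + j14554
|N| = √(200² + 0²) ≈ 200, ∠N ≈ 0.00°
|D| = √(446² + 14554²) ≈ 14561, ∠D ≈ 88.24°
|L| = 200 / 14561 ≈ 0.013735
Gain = 20 log₁₀(0.013735) ≈ -37.24 dB
∠L = 0.00° − 88.24° = -88.24°

-37.2 dB, -88.2°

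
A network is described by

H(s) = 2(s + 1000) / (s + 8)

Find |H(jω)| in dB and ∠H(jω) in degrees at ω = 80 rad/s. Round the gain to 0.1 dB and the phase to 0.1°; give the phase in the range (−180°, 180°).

At s = jω = j80:
zero (s+1000): 1000 + j80 → |·| = √(1000²+80²) = √1006400 ≈ 1003.2, ∠ = arctan(80/1000) ≈ 4.57°
pole (s+8): 8 + j80 → |·| = √(8²+80²) = √6464 ≈ 80.399, ∠ = arctan(80/8) ≈ 84.29°
|H| = 2 · 1003.2 / 80.399 ≈ 24.956
Gain = 20 log₁₀(24.956) ≈ 27.94 dB
∠H = 4.57° − 84.29° = -79.72°

27.9 dB, -79.7°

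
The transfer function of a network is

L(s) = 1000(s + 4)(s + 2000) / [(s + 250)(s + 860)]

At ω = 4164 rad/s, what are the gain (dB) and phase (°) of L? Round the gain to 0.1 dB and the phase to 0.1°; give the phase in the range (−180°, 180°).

60.7 dB, -10.6°

At s = jω = j4164:
zero (s+4): 4 + j4164 → |·| = √(4²+4164²) = √17338912 ≈ 4164, ∠ = arctan(4164/4) ≈ 89.94°
zero (s+2000): 2000 + j4164 → |·| = √(2000²+4164²) = √21338896 ≈ 4619.4, ∠ = arctan(4164/2000) ≈ 64.34°
pole (s+250): 250 + j4164 → |·| = √(250²+4164²) = √17401396 ≈ 4171.5, ∠ = arctan(4164/250) ≈ 86.56°
pole (s+860): 860 + j4164 → |·| = √(860²+4164²) = √18078496 ≈ 4251.9, ∠ = arctan(4164/860) ≈ 78.33°
|L| = 1000 · 1.9235e+07 / 1.7737e+07 ≈ 1084.5
Gain = 20 log₁₀(1084.5) ≈ 60.70 dB
∠L = 154.28° − 164.89° = -10.61°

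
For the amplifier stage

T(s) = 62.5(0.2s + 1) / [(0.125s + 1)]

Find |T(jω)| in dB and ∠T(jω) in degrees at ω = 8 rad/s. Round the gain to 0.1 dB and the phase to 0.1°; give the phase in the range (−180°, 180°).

38.4 dB, 13.0°

At ω = 8 rad/s:
zero (1 + j8·0.2) = 1 + j1.6 → |·| ≈ 1.8868, ∠ ≈ 57.99°
pole (1 + j8·0.125) = 1 + j1 → |·| ≈ 1.4142, ∠ ≈ 45.00°
|T| = 62.5 · 1.8868 / (1.4142) ≈ 83.386
Gain = 20 log₁₀(83.386) ≈ 38.42 dB
∠T = (57.99°) − (45.00°) = 12.99°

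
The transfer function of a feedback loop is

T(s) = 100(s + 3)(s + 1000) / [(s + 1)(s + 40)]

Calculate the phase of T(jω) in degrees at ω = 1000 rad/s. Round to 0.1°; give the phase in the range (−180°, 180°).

-42.8°

At s = jω = j1000:
zero (s+3): 3 + j1000 → |·| = √(3²+1000²) = √1000009 ≈ 1000, ∠ = arctan(1000/3) ≈ 89.83°
zero (s+1000): 1000 + j1000 → |·| = √(1000²+1000²) = √2000000 ≈ 1414.2, ∠ = arctan(1000/1000) ≈ 45.00°
pole (s+1): 1 + j1000 → |·| = √(1²+1000²) = √1000001 ≈ 1000, ∠ = arctan(1000/1) ≈ 89.94°
pole (s+40): 40 + j1000 → |·| = √(40²+1000²) = √1001600 ≈ 1000.8, ∠ = arctan(1000/40) ≈ 87.71°
∠T = 134.83° − 177.65° = -42.82°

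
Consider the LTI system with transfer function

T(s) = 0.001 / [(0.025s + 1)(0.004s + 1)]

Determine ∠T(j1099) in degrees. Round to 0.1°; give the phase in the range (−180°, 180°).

-165.1°

At ω = 1099 rad/s:
pole (1 + j1099·0.025) = 1 + j27.475 → |·| ≈ 27.493, ∠ ≈ 87.92°
pole (1 + j1099·0.004) = 1 + j4.396 → |·| ≈ 4.5083, ∠ ≈ 77.18°
∠T = (0°) − (87.92° + 77.18°) = -165.10°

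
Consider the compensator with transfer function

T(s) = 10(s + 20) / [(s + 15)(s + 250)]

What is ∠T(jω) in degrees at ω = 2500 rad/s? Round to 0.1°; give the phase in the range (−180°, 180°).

At s = jω = j2500:
zero (s+20): 20 + j2500 → |·| = √(20²+2500²) = √6250400 ≈ 2500.1, ∠ = arctan(2500/20) ≈ 89.54°
pole (s+15): 15 + j2500 → |·| = √(15²+2500²) = √6250225 ≈ 2500, ∠ = arctan(2500/15) ≈ 89.66°
pole (s+250): 250 + j2500 → |·| = √(250²+2500²) = √6312500 ≈ 2512.5, ∠ = arctan(2500/250) ≈ 84.29°
∠T = 89.54° − 173.95° = -84.41°

-84.4°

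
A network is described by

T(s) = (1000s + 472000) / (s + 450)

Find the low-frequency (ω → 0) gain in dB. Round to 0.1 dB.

T(0) = 472000 / 450 ≈ 1048.9
20 log₁₀(1048.9) ≈ 60.41 dB

60.4 dB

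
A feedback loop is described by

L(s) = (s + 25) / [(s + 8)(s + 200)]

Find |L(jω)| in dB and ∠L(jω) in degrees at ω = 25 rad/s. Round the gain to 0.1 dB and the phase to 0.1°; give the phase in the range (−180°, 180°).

-43.5 dB, -34.4°

At s = jω = j25:
zero (s+25): 25 + j25 → |·| = √(25²+25²) = √1250 ≈ 35.355, ∠ = arctan(25/25) ≈ 45.00°
pole (s+8): 8 + j25 → |·| = √(8²+25²) = √689 ≈ 26.249, ∠ = arctan(25/8) ≈ 72.26°
pole (s+200): 200 + j25 → |·| = √(200²+25²) = √40625 ≈ 201.56, ∠ = arctan(25/200) ≈ 7.13°
|L| = 1 · 35.355 / 5290.7 ≈ 0.0066825
Gain = 20 log₁₀(0.0066825) ≈ -43.50 dB
∠L = 45.00° − 79.39° = -34.39°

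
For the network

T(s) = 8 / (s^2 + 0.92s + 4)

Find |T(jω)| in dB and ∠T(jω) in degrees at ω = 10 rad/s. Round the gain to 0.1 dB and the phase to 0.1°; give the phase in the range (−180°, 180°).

At s = jω = j10:
quadratic: (j10)² + 0.92·j10 + 4 = -96 + j9.2 → |·| ≈ 96.44, ∠ ≈ 174.53°
|T| = 8 / 96.44 ≈ 0.082953
Gain = 20 log₁₀(0.082953) ≈ -21.62 dB
∠T = 0.00° − 174.53° = -174.53°

-21.6 dB, -174.5°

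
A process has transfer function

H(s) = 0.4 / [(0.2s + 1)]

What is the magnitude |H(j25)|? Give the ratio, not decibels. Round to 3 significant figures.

At ω = 25 rad/s:
pole (1 + j25·0.2) = 1 + j5 → |·| ≈ 5.099, ∠ ≈ 78.69°
|H| = 0.4 · 1 / (5.099) ≈ 0.078447

0.0784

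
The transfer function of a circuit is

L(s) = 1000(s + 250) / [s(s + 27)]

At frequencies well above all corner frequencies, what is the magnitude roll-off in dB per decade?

-20 dB/decade

Each pole contributes −20 dB/decade at high frequency; each zero contributes +20 dB/decade.
Net: 1 zero(s) − 2 pole(s) → -20 dB/decade.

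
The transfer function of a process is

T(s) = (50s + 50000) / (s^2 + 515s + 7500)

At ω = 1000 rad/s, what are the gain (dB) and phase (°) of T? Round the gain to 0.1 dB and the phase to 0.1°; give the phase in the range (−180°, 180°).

Substitute s = j1000:
Numerator: 50(j1000) + 50000 = 50000 + j50000
Denominator: (j1000)^2 + 515(j1000) + 7500 = -992500 + j515000
|N| = √(50000² + 50000²) ≈ 70711, ∠N ≈ 45.00°
|D| = √(992500² + 515000²) ≈ 1.1182e+06, ∠D ≈ 152.58°
|T| = 70711 / 1.1182e+06 ≈ 0.063236
Gain = 20 log₁₀(0.063236) ≈ -23.98 dB
∠T = 45.00° − 152.58° = -107.58°

-24.0 dB, -107.6°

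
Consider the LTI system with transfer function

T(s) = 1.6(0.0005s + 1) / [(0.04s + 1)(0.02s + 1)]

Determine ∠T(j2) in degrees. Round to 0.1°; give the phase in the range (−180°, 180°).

At ω = 2 rad/s:
zero (1 + j2·0.0005) = 1 + j0.001 → |·| ≈ 1, ∠ ≈ 0.06°
pole (1 + j2·0.04) = 1 + j0.08 → |·| ≈ 1.0032, ∠ ≈ 4.57°
pole (1 + j2·0.02) = 1 + j0.04 → |·| ≈ 1.0008, ∠ ≈ 2.29°
∠T = (0.06°) − (4.57° + 2.29°) = -6.80°

-6.8°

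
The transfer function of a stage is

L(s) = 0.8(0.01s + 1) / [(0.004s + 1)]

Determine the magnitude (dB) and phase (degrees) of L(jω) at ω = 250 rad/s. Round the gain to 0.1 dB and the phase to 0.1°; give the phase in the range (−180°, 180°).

At ω = 250 rad/s:
zero (1 + j250·0.01) = 1 + j2.5 → |·| ≈ 2.6926, ∠ ≈ 68.20°
pole (1 + j250·0.004) = 1 + j1 → |·| ≈ 1.4142, ∠ ≈ 45.00°
|L| = 0.8 · 2.6926 / (1.4142) ≈ 1.5232
Gain = 20 log₁₀(1.5232) ≈ 3.66 dB
∠L = (68.20°) − (45.00°) = 23.20°

3.7 dB, 23.2°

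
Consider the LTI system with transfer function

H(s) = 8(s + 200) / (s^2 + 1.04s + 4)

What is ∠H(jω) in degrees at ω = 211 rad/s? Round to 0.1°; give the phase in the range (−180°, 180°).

At s = jω = j211:
zero (s+200): 200 + j211 → |·| = √(200²+211²) = √84521 ≈ 290.72, ∠ = arctan(211/200) ≈ 46.53°
quadratic: (j211)² + 1.04·j211 + 4 = -44517 + j219.44 → |·| ≈ 44518, ∠ ≈ 179.72°
∠H = 46.53° − 179.72° = -133.19°

-133.2°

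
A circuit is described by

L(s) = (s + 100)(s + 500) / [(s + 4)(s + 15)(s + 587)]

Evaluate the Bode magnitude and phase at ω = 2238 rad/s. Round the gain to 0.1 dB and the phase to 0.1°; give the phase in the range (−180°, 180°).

At s = jω = j2238:
zero (s+100): 100 + j2238 → |·| = √(100²+2238²) = √5018644 ≈ 2240.2, ∠ = arctan(2238/100) ≈ 87.44°
zero (s+500): 500 + j2238 → |·| = √(500²+2238²) = √5258644 ≈ 2293.2, ∠ = arctan(2238/500) ≈ 77.41°
pole (s+4): 4 + j2238 → |·| = √(4²+2238²) = √5008660 ≈ 2238, ∠ = arctan(2238/4) ≈ 89.90°
pole (s+15): 15 + j2238 → |·| = √(15²+2238²) = √5008869 ≈ 2238.1, ∠ = arctan(2238/15) ≈ 89.62°
pole (s+587): 587 + j2238 → |·| = √(587²+2238²) = √5353213 ≈ 2313.7, ∠ = arctan(2238/587) ≈ 75.30°
|L| = 1 · 5.1372e+06 / 1.1589e+10 ≈ 0.00044328
Gain = 20 log₁₀(0.00044328) ≈ -67.07 dB
∠L = 164.85° − 254.82° = -89.97°

-67.1 dB, -90.0°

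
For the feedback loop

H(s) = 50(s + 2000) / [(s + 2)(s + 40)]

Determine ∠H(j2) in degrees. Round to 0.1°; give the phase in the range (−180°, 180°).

-47.8°

At s = jω = j2:
zero (s+2000): 2000 + j2 → |·| = √(2000²+2²) = √4000004 ≈ 2000, ∠ = arctan(2/2000) ≈ 0.06°
pole (s+2): 2 + j2 → |·| = √(2²+2²) = √8 ≈ 2.8284, ∠ = arctan(2/2) ≈ 45.00°
pole (s+40): 40 + j2 → |·| = √(40²+2²) = √1604 ≈ 40.05, ∠ = arctan(2/40) ≈ 2.86°
∠H = 0.06° − 47.86° = -47.80°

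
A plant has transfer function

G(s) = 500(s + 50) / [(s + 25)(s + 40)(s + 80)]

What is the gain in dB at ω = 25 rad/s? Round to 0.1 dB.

At s = jω = j25:
zero (s+50): 50 + j25 → |·| = √(50²+25²) = √3125 ≈ 55.902, ∠ = arctan(25/50) ≈ 26.57°
pole (s+25): 25 + j25 → |·| = √(25²+25²) = √1250 ≈ 35.355, ∠ = arctan(25/25) ≈ 45.00°
pole (s+40): 40 + j25 → |·| = √(40²+25²) = √2225 ≈ 47.17, ∠ = arctan(25/40) ≈ 32.01°
pole (s+80): 80 + j25 → |·| = √(80²+25²) = √7025 ≈ 83.815, ∠ = arctan(25/80) ≈ 17.35°
|G| = 500 · 55.902 / 1.3978e+05 ≈ 0.19996
Gain = 20 log₁₀(0.19996) ≈ -13.98 dB

-14.0 dB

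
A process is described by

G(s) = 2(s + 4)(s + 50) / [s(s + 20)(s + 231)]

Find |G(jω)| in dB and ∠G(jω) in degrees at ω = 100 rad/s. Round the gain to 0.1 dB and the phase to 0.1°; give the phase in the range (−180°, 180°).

At s = jω = j100:
zero (s+4): 4 + j100 → |·| = √(4²+100²) = √10016 ≈ 100.08, ∠ = arctan(100/4) ≈ 87.71°
zero (s+50): 50 + j100 → |·| = √(50²+100²) = √12500 ≈ 111.8, ∠ = arctan(100/50) ≈ 63.43°
pole (s+20): 20 + j100 → |·| = √(20²+100²) = √10400 ≈ 101.98, ∠ = arctan(100/20) ≈ 78.69°
pole (s+231): 231 + j100 → |·| = √(231²+100²) = √63361 ≈ 251.72, ∠ = arctan(100/231) ≈ 23.41°
pole at origin: |s| = 100, ∠ = 90.00° (in denominator)
|G| = 2 · 11189 / 2.567e+06 ≈ 0.0087176
Gain = 20 log₁₀(0.0087176) ≈ -41.19 dB
∠G = 151.14° − 192.10° = -40.96°

-41.2 dB, -41.0°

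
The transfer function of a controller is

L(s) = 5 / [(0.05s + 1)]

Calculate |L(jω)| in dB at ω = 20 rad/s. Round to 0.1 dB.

At ω = 20 rad/s:
pole (1 + j20·0.05) = 1 + j1 → |·| ≈ 1.4142, ∠ ≈ 45.00°
|L| = 5 · 1 / (1.4142) ≈ 3.5356
Gain = 20 log₁₀(3.5356) ≈ 10.97 dB

11.0 dB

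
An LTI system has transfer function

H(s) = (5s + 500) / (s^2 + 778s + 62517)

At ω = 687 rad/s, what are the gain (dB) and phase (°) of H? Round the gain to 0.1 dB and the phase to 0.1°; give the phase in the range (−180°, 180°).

-45.8 dB, -45.7°

Substitute s = j687:
Numerator: 5(j687) + 500 = 500 + j3435
Denominator: (j687)^2 + 778(j687) + 62517 = -409452 + j534486
|N| = √(500² + 3435²) ≈ 3471.2, ∠N ≈ 81.72°
|D| = √(409452² + 534486²) ≈ 6.733e+05, ∠D ≈ 127.45°
|H| = 3471.2 / 6.733e+05 ≈ 0.0051555
Gain = 20 log₁₀(0.0051555) ≈ -45.75 dB
∠H = 81.72° − 127.45° = -45.73°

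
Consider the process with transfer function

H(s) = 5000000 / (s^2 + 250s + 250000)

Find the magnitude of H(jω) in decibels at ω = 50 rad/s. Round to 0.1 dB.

26.1 dB

At s = jω = j50:
quadratic: (j50)² + 250·j50 + 250000 = 247500 + j12500 → |·| ≈ 2.4782e+05, ∠ ≈ 2.89°
|H| = 5000000 / 2.4782e+05 ≈ 20.176
Gain = 20 log₁₀(20.176) ≈ 26.10 dB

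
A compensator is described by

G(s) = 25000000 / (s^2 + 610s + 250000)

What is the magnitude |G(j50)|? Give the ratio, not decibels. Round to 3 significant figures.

100

At s = jω = j50:
quadratic: (j50)² + 610·j50 + 250000 = 247500 + j30500 → |·| ≈ 2.4937e+05, ∠ ≈ 7.03°
|G| = 25000000 / 2.4937e+05 ≈ 100.25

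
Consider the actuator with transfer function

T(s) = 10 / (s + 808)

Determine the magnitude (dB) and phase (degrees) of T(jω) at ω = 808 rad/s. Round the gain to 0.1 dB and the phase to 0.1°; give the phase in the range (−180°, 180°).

At s = jω = j808:
pole (s+808): 808 + j808 → |·| = √(808²+808²) = √1305728 ≈ 1142.7, ∠ = arctan(808/808) ≈ 45.00°
|T| = 10 / 1142.7 ≈ 0.0087512
Gain = 20 log₁₀(0.0087512) ≈ -41.16 dB
∠T = 0.00° − 45.00° = -45.00°

-41.2 dB, -45.0°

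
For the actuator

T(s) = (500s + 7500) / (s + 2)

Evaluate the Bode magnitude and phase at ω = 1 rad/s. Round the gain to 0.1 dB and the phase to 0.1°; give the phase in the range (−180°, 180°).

Substitute s = j1:
Numerator: 500(j1) + 7500 = 7500 + j500
Denominator: (j1) + 2 = 2 + j1
|N| = √(7500² + 500²) ≈ 7516.6, ∠N ≈ 3.81°
|D| = √(2² + 1²) ≈ 2.2361, ∠D ≈ 26.57°
|T| = 7516.6 / 2.2361 ≈ 3361.5
Gain = 20 log₁₀(3361.5) ≈ 70.53 dB
∠T = 3.81° − 26.57° = -22.76°

70.5 dB, -22.8°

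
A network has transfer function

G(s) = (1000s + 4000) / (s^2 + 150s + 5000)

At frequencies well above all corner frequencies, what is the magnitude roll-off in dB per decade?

-20 dB/decade

Each pole contributes −20 dB/decade at high frequency; each zero contributes +20 dB/decade.
Net: 1 zero(s) − 2 pole(s) → -20 dB/decade.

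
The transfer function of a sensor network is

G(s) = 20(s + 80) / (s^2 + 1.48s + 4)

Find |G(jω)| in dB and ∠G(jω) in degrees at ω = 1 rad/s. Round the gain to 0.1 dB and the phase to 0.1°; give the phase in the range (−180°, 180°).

53.6 dB, -25.5°

At s = jω = j1:
zero (s+80): 80 + j1 → |·| = √(80²+1²) = √6401 ≈ 80.006, ∠ = arctan(1/80) ≈ 0.72°
quadratic: (j1)² + 1.48·j1 + 4 = 3 + j1.48 → |·| ≈ 3.3452, ∠ ≈ 26.26°
|G| = 20 · 80.006 / 3.3452 ≈ 478.33
Gain = 20 log₁₀(478.33) ≈ 53.59 dB
∠G = 0.72° − 26.26° = -25.54°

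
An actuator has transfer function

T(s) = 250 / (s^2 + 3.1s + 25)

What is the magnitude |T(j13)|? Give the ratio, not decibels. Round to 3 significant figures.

At s = jω = j13:
quadratic: (j13)² + 3.1·j13 + 25 = -144 + j40.3 → |·| ≈ 149.53, ∠ ≈ 164.37°
|T| = 250 / 149.53 ≈ 1.6719

1.67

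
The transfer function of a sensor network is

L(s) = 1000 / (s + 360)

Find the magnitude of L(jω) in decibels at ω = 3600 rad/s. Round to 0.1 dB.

-11.2 dB

Substitute s = j3600:
Numerator: 1000 = 1000 + j0
Denominator: (j3600) + 360 = 360 + j3600
|N| = √(1000² + 0²) ≈ 1000, ∠N ≈ 0.00°
|D| = √(360² + 3600²) ≈ 3618, ∠D ≈ 84.29°
|L| = 1000 / 3618 ≈ 0.2764
Gain = 20 log₁₀(0.2764) ≈ -11.17 dB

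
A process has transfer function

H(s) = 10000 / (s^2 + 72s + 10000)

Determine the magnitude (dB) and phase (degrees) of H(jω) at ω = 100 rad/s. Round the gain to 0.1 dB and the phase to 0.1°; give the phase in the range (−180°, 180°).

2.9 dB, -90.0°

At s = jω = j100:
quadratic: (j100)² + 72·j100 + 10000 = 0 + j7200 → |·| ≈ 7200, ∠ ≈ 90.00°
|H| = 10000 / 7200 ≈ 1.3889
Gain = 20 log₁₀(1.3889) ≈ 2.85 dB
∠H = 0.00° − 90.00° = -90.00°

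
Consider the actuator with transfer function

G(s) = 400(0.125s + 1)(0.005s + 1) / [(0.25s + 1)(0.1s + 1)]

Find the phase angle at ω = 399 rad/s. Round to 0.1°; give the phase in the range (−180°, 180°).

At ω = 399 rad/s:
zero (1 + j399·0.125) = 1 + j49.875 → |·| ≈ 49.885, ∠ ≈ 88.85°
zero (1 + j399·0.005) = 1 + j1.995 → |·| ≈ 2.2316, ∠ ≈ 63.38°
pole (1 + j399·0.25) = 1 + j99.75 → |·| ≈ 99.755, ∠ ≈ 89.43°
pole (1 + j399·0.1) = 1 + j39.9 → |·| ≈ 39.913, ∠ ≈ 88.56°
∠G = (88.85° + 63.38°) − (89.43° + 88.56°) = -25.76°

-25.8°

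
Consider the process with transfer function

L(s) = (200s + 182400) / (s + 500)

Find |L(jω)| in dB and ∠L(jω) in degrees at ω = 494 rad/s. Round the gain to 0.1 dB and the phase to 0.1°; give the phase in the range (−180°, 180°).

49.4 dB, -16.2°

Substitute s = j494:
Numerator: 200(j494) + 182400 = 182400 + j98800
Denominator: (j494) + 500 = 500 + j494
|N| = √(182400² + 98800²) ≈ 2.0744e+05, ∠N ≈ 28.44°
|D| = √(500² + 494²) ≈ 702.88, ∠D ≈ 44.65°
|L| = 2.0744e+05 / 702.88 ≈ 295.13
Gain = 20 log₁₀(295.13) ≈ 49.40 dB
∠L = 28.44° − 44.65° = -16.21°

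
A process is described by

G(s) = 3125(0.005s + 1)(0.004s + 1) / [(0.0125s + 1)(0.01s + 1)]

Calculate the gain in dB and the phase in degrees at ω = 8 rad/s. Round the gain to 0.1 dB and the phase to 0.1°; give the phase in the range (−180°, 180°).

69.8 dB, -6.2°

At ω = 8 rad/s:
zero (1 + j8·0.005) = 1 + j0.04 → |·| ≈ 1.0008, ∠ ≈ 2.29°
zero (1 + j8·0.004) = 1 + j0.032 → |·| ≈ 1.0005, ∠ ≈ 1.83°
pole (1 + j8·0.0125) = 1 + j0.1 → |·| ≈ 1.005, ∠ ≈ 5.71°
pole (1 + j8·0.01) = 1 + j0.08 → |·| ≈ 1.0032, ∠ ≈ 4.57°
|G| = 3125 · 1.0008 · 1.0005 / (1.005 · 1.0032) ≈ 3103.6
Gain = 20 log₁₀(3103.6) ≈ 69.84 dB
∠G = (2.29° + 1.83°) − (5.71° + 4.57°) = -6.16°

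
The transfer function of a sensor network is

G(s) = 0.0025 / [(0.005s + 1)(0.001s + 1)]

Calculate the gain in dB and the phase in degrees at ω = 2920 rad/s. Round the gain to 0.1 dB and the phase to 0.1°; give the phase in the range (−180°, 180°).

-85.1 dB, -157.2°

At ω = 2920 rad/s:
pole (1 + j2920·0.005) = 1 + j14.6 → |·| ≈ 14.634, ∠ ≈ 86.08°
pole (1 + j2920·0.001) = 1 + j2.92 → |·| ≈ 3.0865, ∠ ≈ 71.10°
|G| = 0.0025 · 1 / (14.634 · 3.0865) ≈ 5.5349e-05
Gain = 20 log₁₀(5.5349e-05) ≈ -85.14 dB
∠G = (0°) − (86.08° + 71.10°) = -157.18°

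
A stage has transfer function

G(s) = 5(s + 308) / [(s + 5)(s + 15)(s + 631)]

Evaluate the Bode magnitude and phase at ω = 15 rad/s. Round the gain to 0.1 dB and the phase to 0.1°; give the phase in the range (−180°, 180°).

At s = jω = j15:
zero (s+308): 308 + j15 → |·| = √(308²+15²) = √95089 ≈ 308.37, ∠ = arctan(15/308) ≈ 2.79°
pole (s+5): 5 + j15 → |·| = √(5²+15²) = √250 ≈ 15.811, ∠ = arctan(15/5) ≈ 71.57°
pole (s+15): 15 + j15 → |·| = √(15²+15²) = √450 ≈ 21.213, ∠ = arctan(15/15) ≈ 45.00°
pole (s+631): 631 + j15 → |·| = √(631²+15²) = √398386 ≈ 631.18, ∠ = arctan(15/631) ≈ 1.36°
|G| = 5 · 308.37 / 2.117e+05 ≈ 0.0072832
Gain = 20 log₁₀(0.0072832) ≈ -42.75 dB
∠G = 2.79° − 117.93° = -115.14°

-42.8 dB, -115.1°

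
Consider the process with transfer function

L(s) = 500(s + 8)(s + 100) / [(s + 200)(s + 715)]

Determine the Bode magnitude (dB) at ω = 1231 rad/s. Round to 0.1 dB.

At s = jω = j1231:
zero (s+8): 8 + j1231 → |·| = √(8²+1231²) = √1515425 ≈ 1231, ∠ = arctan(1231/8) ≈ 89.63°
zero (s+100): 100 + j1231 → |·| = √(100²+1231²) = √1525361 ≈ 1235.1, ∠ = arctan(1231/100) ≈ 85.36°
pole (s+200): 200 + j1231 → |·| = √(200²+1231²) = √1555361 ≈ 1247.1, ∠ = arctan(1231/200) ≈ 80.77°
pole (s+715): 715 + j1231 → |·| = √(715²+1231²) = √2026586 ≈ 1423.6, ∠ = arctan(1231/715) ≈ 59.85°
|L| = 500 · 1.5204e+06 / 1.7754e+06 ≈ 428.19
Gain = 20 log₁₀(428.19) ≈ 52.63 dB

52.6 dB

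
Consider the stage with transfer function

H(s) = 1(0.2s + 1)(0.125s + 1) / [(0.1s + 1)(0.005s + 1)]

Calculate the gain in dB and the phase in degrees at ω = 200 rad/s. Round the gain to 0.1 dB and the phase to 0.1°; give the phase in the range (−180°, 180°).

31.0 dB, 44.1°

At ω = 200 rad/s:
zero (1 + j200·0.2) = 1 + j40 → |·| ≈ 40.012, ∠ ≈ 88.57°
zero (1 + j200·0.125) = 1 + j25 → |·| ≈ 25.02, ∠ ≈ 87.71°
pole (1 + j200·0.1) = 1 + j20 → |·| ≈ 20.025, ∠ ≈ 87.14°
pole (1 + j200·0.005) = 1 + j1 → |·| ≈ 1.4142, ∠ ≈ 45.00°
|H| = 1 · 40.012 · 25.02 / (20.025 · 1.4142) ≈ 35.35
Gain = 20 log₁₀(35.35) ≈ 30.97 dB
∠H = (88.57° + 87.71°) − (87.14° + 45.00°) = 44.14°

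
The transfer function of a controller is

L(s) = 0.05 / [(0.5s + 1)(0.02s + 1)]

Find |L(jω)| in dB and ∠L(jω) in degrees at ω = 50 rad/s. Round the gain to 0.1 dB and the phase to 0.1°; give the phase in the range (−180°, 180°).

At ω = 50 rad/s:
pole (1 + j50·0.5) = 1 + j25 → |·| ≈ 25.02, ∠ ≈ 87.71°
pole (1 + j50·0.02) = 1 + j1 → |·| ≈ 1.4142, ∠ ≈ 45.00°
|L| = 0.05 · 1 / (25.02 · 1.4142) ≈ 0.0014131
Gain = 20 log₁₀(0.0014131) ≈ -57.00 dB
∠L = (0°) − (87.71° + 45.00°) = -132.71°

-57.0 dB, -132.7°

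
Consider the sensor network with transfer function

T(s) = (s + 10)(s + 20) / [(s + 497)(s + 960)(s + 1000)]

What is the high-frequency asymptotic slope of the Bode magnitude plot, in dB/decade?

-20 dB/decade

Each pole contributes −20 dB/decade at high frequency; each zero contributes +20 dB/decade.
Net: 2 zero(s) − 3 pole(s) → -20 dB/decade.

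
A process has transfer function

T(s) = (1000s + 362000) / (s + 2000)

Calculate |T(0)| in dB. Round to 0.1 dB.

45.2 dB

T(0) = 362000 / 2000 = 181
20 log₁₀(181) ≈ 45.15 dB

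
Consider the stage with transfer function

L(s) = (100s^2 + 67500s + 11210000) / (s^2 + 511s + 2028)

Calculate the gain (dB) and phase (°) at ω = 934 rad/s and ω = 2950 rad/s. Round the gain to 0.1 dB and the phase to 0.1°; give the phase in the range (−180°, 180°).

ω = 934: 40.0 dB, -10.9°; ω = 2950: 40.0 dB, -3.2°

Substitute s = j934:
Numerator: 100(j934)^2 + 67500(j934) + 11210000 = -76025600 + j63045000
Denominator: (j934)^2 + 511(j934) + 2028 = -870328 + j477274
|N| = √(76025600² + 63045000²) ≈ 9.8765e+07, ∠N ≈ 140.33°
|D| = √(870328² + 477274²) ≈ 9.926e+05, ∠D ≈ 151.26°
|L| = 9.8765e+07 / 9.926e+05 ≈ 99.501
Gain = 20 log₁₀(99.501) ≈ 39.96 dB
∠L = 140.33° − 151.26° = -10.93°

Substitute s = j2950:
Numerator: 100(j2950)^2 + 67500(j2950) + 11210000 = -859040000 + j199125000
Denominator: (j2950)^2 + 511(j2950) + 2028 = -8700472 + j1507450
|N| = √(859040000² + 199125000²) ≈ 8.8182e+08, ∠N ≈ 166.95°
|D| = √(8700472² + 1507450²) ≈ 8.8301e+06, ∠D ≈ 170.17°
|L| = 8.8182e+08 / 8.8301e+06 ≈ 99.865
Gain = 20 log₁₀(99.865) ≈ 39.99 dB
∠L = 166.95° − 170.17° = -3.22°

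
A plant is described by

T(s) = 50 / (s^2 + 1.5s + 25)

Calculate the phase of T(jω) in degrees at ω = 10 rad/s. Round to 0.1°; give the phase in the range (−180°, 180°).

At s = jω = j10:
quadratic: (j10)² + 1.5·j10 + 25 = -75 + j15 → |·| ≈ 76.485, ∠ ≈ 168.69°
∠T = 0.00° − 168.69° = -168.69°

-168.7°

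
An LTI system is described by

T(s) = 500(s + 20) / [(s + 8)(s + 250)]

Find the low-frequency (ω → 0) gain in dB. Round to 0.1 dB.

T(0) = 500·20 / (8·250) = 5
20 log₁₀(5) ≈ 13.98 dB

14.0 dB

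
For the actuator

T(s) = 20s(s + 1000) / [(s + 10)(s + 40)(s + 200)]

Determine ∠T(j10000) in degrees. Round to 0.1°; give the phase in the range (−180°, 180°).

-94.3°

At s = jω = j10000:
zero (s+1000): 1000 + j10000 → |·| = √(1000²+10000²) = √101000000 ≈ 10050, ∠ = arctan(10000/1000) ≈ 84.29°
zero at origin: s = j10000 → |·| = 10000, ∠ = 90.00°
pole (s+10): 10 + j10000 → |·| = √(10²+10000²) = √100000100 ≈ 10000, ∠ = arctan(10000/10) ≈ 89.94°
pole (s+40): 40 + j10000 → |·| = √(40²+10000²) = √100001600 ≈ 10000, ∠ = arctan(10000/40) ≈ 89.77°
pole (s+200): 200 + j10000 → |·| = √(200²+10000²) = √100040000 ≈ 10002, ∠ = arctan(10000/200) ≈ 88.85°
∠T = 174.29° − 268.56° = -94.27°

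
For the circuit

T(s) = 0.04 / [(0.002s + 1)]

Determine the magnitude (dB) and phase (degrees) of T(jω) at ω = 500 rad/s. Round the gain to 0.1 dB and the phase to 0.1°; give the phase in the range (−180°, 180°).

-31.0 dB, -45.0°

At ω = 500 rad/s:
pole (1 + j500·0.002) = 1 + j1 → |·| ≈ 1.4142, ∠ ≈ 45.00°
|T| = 0.04 · 1 / (1.4142) ≈ 0.028285
Gain = 20 log₁₀(0.028285) ≈ -30.97 dB
∠T = (0°) − (45.00°) = -45.00°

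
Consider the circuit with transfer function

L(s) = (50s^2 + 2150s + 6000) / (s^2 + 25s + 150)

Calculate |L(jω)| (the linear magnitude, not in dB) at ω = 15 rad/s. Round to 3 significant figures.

85.4

Substitute s = j15:
Numerator: 50(j15)^2 + 2150(j15) + 6000 = -5250 + j32250
Denominator: (j15)^2 + 25(j15) + 150 = -75 + j375
|N| = √(5250² + 32250²) ≈ 32675, ∠N ≈ 99.25°
|D| = √(75² + 375²) ≈ 382.43, ∠D ≈ 101.31°
|L| = 32675 / 382.43 ≈ 85.44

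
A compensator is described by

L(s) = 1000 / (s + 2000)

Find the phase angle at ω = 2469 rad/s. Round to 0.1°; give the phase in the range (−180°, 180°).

At s = jω = j2469:
pole (s+2000): 2000 + j2469 → |·| = √(2000²+2469²) = √10095961 ≈ 3177.4, ∠ = arctan(2469/2000) ≈ 50.99°
∠L = 0.00° − 50.99° = -50.99°

-51.0°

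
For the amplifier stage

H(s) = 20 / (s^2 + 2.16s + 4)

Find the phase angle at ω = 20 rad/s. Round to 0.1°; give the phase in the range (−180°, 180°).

-173.8°

At s = jω = j20:
quadratic: (j20)² + 2.16·j20 + 4 = -396 + j43.2 → |·| ≈ 398.35, ∠ ≈ 173.77°
∠H = 0.00° − 173.77° = -173.77°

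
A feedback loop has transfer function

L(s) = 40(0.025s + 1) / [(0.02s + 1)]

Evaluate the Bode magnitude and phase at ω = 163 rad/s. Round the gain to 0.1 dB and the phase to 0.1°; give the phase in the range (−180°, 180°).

33.8 dB, 3.3°

At ω = 163 rad/s:
zero (1 + j163·0.025) = 1 + j4.075 → |·| ≈ 4.1959, ∠ ≈ 76.21°
pole (1 + j163·0.02) = 1 + j3.26 → |·| ≈ 3.4099, ∠ ≈ 72.95°
|L| = 40 · 4.1959 / (3.4099) ≈ 49.22
Gain = 20 log₁₀(49.22) ≈ 33.84 dB
∠L = (76.21°) − (72.95°) = 3.26°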